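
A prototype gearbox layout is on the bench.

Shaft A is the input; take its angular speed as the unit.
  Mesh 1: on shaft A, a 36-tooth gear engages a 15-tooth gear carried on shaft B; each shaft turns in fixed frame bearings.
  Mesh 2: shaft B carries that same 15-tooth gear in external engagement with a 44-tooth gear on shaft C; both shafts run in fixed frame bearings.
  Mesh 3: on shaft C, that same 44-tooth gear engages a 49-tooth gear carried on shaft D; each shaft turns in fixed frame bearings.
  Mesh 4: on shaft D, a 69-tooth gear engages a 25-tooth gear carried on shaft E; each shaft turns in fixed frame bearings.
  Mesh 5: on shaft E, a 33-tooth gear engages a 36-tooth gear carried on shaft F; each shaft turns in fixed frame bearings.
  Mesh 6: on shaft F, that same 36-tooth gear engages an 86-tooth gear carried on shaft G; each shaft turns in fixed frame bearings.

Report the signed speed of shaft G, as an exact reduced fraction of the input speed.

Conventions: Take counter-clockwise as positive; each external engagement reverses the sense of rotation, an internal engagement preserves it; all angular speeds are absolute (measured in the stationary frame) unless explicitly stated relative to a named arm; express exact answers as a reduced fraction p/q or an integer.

6-mesh fixed-axis compound train (all bearings frame-fixed)
mesh 1 [36T→15T]: |ω|/ω_in = 1×36/15 = 12/5, sense flips to −
mesh 2 [15T→44T]: |ω|/ω_in = (12/5)×15/44 = 9/11, sense flips to +
mesh 3 [44T→49T]: |ω|/ω_in = (9/11)×44/49 = 36/49, sense flips to −
mesh 4 [69T→25T]: |ω|/ω_in = (36/49)×69/25 = 2484/1225, sense flips to +
mesh 5 [33T→36T]: |ω|/ω_in = (2484/1225)×33/36 = 2277/1225, sense flips to −
mesh 6 [36T→86T]: |ω|/ω_in = (2277/1225)×36/86 = 40986/52675, sense flips to +
signed output speed (× input speed) = 40986/52675

40986/52675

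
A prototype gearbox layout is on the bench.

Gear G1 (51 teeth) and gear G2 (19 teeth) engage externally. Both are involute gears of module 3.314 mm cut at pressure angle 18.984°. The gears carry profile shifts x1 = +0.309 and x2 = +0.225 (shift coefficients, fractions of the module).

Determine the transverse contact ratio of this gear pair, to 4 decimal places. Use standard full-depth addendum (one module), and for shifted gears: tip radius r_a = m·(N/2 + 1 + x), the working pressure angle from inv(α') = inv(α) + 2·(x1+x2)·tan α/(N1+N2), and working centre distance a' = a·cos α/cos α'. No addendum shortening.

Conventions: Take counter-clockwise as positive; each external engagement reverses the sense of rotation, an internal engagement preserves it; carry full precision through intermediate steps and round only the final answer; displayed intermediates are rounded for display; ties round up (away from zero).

1.5894

recognized (one external pair, fixed centres): single-mesh tooth geometry, m = 3.314, N1 = 51, N2 = 19
base radii: r_b1 = 79.910618, r_b2 = 29.770622
tip radii: r_a1 = 88.845026, r_a2 = 35.542650
inv(α') = inv(18.984°) + 2·(+0.309+0.225)·tan α/(51+19) = 0.01793067  ⇒  α' = 21.22511°
a' = a·cos α / cos α' = 115.9900·cos 18.984°/cos 21.22511° = 117.662878
action lengths: √(r_a1²−r_b1²) = 38.829522, √(r_a2²−r_b2²) = 19.416231
base pitch p_b = π·m·cos α = 9.844965
CR = (38.829522 + 19.416231 − 117.662878·sin 21.22511°)/9.844965 = 1.589430
contact ratio ≈ 1.5894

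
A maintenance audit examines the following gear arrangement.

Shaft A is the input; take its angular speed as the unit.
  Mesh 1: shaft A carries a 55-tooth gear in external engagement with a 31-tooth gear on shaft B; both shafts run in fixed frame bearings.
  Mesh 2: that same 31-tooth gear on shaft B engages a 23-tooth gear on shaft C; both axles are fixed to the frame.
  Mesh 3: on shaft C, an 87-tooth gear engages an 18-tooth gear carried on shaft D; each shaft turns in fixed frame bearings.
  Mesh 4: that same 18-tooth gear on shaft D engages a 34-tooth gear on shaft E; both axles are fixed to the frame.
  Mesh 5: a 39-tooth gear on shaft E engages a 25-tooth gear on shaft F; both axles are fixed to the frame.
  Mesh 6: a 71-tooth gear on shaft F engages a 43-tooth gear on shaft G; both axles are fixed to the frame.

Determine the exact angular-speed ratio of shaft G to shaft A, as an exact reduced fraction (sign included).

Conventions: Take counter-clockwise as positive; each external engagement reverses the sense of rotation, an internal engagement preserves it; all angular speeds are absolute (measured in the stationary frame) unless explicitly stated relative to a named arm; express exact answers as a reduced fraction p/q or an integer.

class = fixed-axis compound train [6 meshes; 6 ratios multiply, 6 sense flips]
mesh 1 [55T→31T]: running ratio 55/31, sense −
mesh 2 [31T→23T]: running ratio 55/23, sense +
mesh 3 [87T→18T]: running ratio 1595/138, sense −
mesh 4 [18T→34T]: running ratio 4785/782, sense +
mesh 5 [39T→25T]: running ratio 37323/3910, sense −
mesh 6 [71T→43T]: running ratio 2649933/168130, sense +
ω_out/ω_in = 2649933/168130

2649933/168130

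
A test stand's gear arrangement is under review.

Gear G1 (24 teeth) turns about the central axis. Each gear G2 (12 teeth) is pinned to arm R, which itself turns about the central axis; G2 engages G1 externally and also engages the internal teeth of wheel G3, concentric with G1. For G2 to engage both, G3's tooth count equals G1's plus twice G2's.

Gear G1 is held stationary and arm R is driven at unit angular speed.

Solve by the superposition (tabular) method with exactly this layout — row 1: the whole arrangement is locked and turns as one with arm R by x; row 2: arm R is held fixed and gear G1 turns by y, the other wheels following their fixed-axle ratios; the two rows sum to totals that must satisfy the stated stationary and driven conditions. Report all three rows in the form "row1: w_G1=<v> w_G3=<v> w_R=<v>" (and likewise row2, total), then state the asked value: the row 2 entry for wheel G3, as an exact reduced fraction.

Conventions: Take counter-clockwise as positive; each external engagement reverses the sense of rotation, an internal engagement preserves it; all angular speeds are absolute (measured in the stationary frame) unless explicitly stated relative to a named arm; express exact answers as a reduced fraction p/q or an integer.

planetary set (24T centre, 12T on arm, 48T internal) — Willis relation
superposition row 1 [locked train]: every member turns x
row 2 — arm fixed, fixed-axis ratios: sun y, ring −(24/48)·y, arm 0
boundary: total ω_sun = x + y = 0 and total ω_arm = x = 1  ⇒  y = -1, x = 1
row 2 ring = −(24/48)·(-1) = 1/2
totals (row 1 + row 2): sun 1 + (-1) = 0, ring 1 + 1/2 = 3/2, arm 1 + 0 = 1
asked cell (row2, ring) = 1/2

row1: w_G1=1 w_G3=1 w_R=1
row2: w_G1=-1 w_G3=1/2 w_R=0
total: w_G1=0 w_G3=3/2 w_R=1
asked value: 1/2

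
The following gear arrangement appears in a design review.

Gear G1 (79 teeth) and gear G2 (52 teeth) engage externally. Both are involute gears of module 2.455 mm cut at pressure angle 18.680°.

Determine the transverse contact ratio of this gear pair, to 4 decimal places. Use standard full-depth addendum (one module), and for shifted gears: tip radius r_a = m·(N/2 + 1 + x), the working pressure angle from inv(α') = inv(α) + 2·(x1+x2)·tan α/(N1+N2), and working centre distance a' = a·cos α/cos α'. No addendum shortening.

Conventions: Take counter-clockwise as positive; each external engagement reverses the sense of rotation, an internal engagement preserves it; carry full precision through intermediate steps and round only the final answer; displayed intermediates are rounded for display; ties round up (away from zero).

topology: single-mesh involute geometry — m = 2.455, 79T/52T pair
base radii: r_b1 = 91.864196, r_b2 = 60.467572
tip radii: r_a1 = 99.427500, r_a2 = 66.285000
no profile shift: α' = α, a' = a
action lengths: √(r_a1²−r_b1²) = 38.036789, √(r_a2²−r_b2²) = 27.154631
base pitch p_b = π·m·cos α = 7.306326
CR = (38.036789 + 27.154631 − 160.802500·sin 18.68000°)/7.306326 = 1.873612
contact ratio ≈ 1.8736

1.8736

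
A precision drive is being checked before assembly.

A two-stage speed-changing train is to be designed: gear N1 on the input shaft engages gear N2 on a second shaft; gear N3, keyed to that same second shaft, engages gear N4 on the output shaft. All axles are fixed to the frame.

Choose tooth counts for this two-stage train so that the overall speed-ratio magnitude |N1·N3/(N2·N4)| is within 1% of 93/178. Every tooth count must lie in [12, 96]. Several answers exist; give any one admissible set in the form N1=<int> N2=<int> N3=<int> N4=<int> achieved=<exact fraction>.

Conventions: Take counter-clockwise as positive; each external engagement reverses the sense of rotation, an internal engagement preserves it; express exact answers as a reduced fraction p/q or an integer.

class = fixed-axis compound train [2-stage, 93/178 wanted]
target = 93/178 in lowest terms: an exact hit needs N1·N3 = k·93 and N2·N4 = k·178 for one integer k, every count in [12, 96]; additionally prefer no 1:1 stage (N1 ≠ N2, N3 ≠ N4)
k = 1…5: no 1:1-free in-range split of k·93 and k·178 into factor pairs; take k = 6
k = 6: N1·N3 = 558 = 18·31, N2·N4 = 1068 = 12·89
achieved = 18·31/(12·89) = 93/178; |achieved − target| = 0 ≤ 93/17800 ✓

N1=18 N2=12 N3=31 N4=89 achieved=93/178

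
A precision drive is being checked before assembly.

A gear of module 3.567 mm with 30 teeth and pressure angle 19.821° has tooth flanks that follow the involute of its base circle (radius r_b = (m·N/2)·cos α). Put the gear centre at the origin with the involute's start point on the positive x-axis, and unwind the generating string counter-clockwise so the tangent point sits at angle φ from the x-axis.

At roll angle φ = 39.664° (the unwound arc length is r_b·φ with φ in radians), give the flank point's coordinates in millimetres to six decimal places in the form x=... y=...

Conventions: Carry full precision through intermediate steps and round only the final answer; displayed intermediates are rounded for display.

topology: single-mesh involute geometry — m = 3.567, N = 30
pitch radius r_p = m·N/2 = 3.567·30/2 = 53.505000
base radius r_b = r_p·cos α = 53.505000·cos 19.821° = 50.335179
roll angle φ = 39.664° = 0.69226739 rad
x = r_b·(cos φ + φ·sin φ) = 60.989332
y = r_b·(sin φ − φ·cos φ) = 5.304135

x=60.989332 y=5.304135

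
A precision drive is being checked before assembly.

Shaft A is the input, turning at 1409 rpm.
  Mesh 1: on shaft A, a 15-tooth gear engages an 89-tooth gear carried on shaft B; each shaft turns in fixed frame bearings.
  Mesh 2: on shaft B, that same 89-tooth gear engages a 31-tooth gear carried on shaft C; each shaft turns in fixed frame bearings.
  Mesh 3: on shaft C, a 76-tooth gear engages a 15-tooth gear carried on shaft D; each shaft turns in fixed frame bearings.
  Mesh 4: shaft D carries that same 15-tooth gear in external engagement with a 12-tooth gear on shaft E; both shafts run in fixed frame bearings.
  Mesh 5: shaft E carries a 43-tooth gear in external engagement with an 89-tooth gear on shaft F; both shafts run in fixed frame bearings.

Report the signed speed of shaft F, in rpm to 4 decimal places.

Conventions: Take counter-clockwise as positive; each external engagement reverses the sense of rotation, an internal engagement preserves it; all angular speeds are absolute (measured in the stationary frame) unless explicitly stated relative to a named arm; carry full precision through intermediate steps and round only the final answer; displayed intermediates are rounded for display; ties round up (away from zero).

-2086.1780 rpm

class = fixed-axis compound train [5 meshes; 5 ratios multiply, 5 sense flips]
mesh 1 [15T→89T]: ω = 1409.0000×15/89 = 237.4719 rpm, sense flips to −
mesh 2 [89T→31T]: ω = 237.4719×89/31 = 681.7742 rpm, sense flips to +
mesh 3 [76T→15T]: ω = 681.7742×76/15 = 3454.3226 rpm, sense flips to −
mesh 4 [15T→12T]: ω = 3454.3226×15/12 = 4317.9032 rpm, sense flips to +
mesh 5 [43T→89T]: ω = 4317.9032×43/89 = 2086.1780 rpm, sense flips to −
signed output speed = -2086.1780 rpm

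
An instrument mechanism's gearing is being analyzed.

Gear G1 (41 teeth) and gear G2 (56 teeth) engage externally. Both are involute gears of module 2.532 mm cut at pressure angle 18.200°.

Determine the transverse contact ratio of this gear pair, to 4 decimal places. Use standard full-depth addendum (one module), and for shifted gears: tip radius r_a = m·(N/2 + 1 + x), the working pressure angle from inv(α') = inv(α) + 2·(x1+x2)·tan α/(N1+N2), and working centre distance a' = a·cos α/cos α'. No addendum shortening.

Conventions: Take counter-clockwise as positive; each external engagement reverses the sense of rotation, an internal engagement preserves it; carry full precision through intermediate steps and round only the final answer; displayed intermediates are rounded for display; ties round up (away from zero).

1.8481

single-mesh involute tooth geometry (41T engaging 56T at module 2.532)
base radii: r_b1 = 49.309249, r_b2 = 67.349219
tip radii: r_a1 = 54.438000, r_a2 = 73.428000
no profile shift: α' = α, a' = a
action lengths: √(r_a1²−r_b1²) = 23.067158, √(r_a2²−r_b2²) = 29.253272
base pitch p_b = π·m·cos α = 7.556565
CR = (23.067158 + 29.253272 − 122.802000·sin 18.20000°)/7.556565 = 1.848072
contact ratio ≈ 1.8481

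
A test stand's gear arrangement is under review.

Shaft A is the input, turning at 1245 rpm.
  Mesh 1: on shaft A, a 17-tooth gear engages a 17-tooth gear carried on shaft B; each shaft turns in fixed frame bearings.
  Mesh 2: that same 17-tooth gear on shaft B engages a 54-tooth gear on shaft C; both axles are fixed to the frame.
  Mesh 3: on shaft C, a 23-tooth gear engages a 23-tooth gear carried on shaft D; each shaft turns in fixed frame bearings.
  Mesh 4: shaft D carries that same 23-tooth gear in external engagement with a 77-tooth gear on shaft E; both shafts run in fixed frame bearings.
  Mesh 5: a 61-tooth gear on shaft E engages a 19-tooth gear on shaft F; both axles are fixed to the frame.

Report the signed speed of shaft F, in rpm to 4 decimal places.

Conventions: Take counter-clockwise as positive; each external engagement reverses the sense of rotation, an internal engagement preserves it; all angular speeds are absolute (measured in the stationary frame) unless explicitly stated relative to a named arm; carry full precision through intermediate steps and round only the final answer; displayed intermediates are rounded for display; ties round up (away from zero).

-375.8702 rpm

topology: fixed-axis compound train — 5 meshes, A→F
mesh 1 [17T→17T]: ω = 1245.0000×17/17 = 1245.0000 rpm, sense flips to −
mesh 2 [17T→54T]: ω = 1245.0000×17/54 = 391.9444 rpm, sense flips to +
mesh 3 [23T→23T]: ω = 391.9444×23/23 = 391.9444 rpm, sense flips to −
mesh 4 [23T→77T]: ω = 391.9444×23/77 = 117.0743 rpm, sense flips to +
mesh 5 [61T→19T]: ω = 117.0743×61/19 = 375.8702 rpm, sense flips to −
signed output speed = -375.8702 rpm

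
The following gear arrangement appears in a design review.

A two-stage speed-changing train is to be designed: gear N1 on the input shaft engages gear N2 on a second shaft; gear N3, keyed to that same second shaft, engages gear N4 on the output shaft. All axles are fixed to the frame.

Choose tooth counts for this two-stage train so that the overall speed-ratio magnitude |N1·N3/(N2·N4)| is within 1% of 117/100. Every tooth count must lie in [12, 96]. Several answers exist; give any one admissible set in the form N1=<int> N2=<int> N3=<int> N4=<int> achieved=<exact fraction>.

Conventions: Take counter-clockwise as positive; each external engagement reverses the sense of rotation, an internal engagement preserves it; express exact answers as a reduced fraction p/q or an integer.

topology: fixed-axis compound train — 2 stages, target 117/100
target = 117/100 in lowest terms: an exact hit needs N1·N3 = k·117 and N2·N4 = k·100 for one integer k, every count in [12, 96]; additionally prefer no 1:1 stage (N1 ≠ N2, N3 ≠ N4)
k = 1…2: no 1:1-free in-range split of k·117 and k·100 into factor pairs; take k = 3
k = 3: N1·N3 = 351 = 13·27, N2·N4 = 300 = 12·25
achieved = 13·27/(12·25) = 117/100; |achieved − target| = 0 ≤ 117/10000 ✓

N1=13 N2=12 N3=27 N4=25 achieved=117/100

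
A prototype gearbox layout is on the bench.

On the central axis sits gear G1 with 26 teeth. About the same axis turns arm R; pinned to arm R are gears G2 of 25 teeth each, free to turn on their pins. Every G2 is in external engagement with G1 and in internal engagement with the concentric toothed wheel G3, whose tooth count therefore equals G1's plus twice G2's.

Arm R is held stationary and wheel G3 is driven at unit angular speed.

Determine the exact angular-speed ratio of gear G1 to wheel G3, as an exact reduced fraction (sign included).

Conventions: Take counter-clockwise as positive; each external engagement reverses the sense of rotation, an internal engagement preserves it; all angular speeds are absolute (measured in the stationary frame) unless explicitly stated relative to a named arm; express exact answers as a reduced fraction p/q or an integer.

-38/13

recognized (axles ride arm R): planetary set, 26/25/76 teeth
ring teeth: 26 + 2·25 = 76
26(ω_sun−ω_arm) = −76(ω_ring−ω_arm),  ω_arm = 0, ω_ring = 1
ω_sun = 0 − (76/26)(1−0) = -38/13
ω_out/ω_in = -38/13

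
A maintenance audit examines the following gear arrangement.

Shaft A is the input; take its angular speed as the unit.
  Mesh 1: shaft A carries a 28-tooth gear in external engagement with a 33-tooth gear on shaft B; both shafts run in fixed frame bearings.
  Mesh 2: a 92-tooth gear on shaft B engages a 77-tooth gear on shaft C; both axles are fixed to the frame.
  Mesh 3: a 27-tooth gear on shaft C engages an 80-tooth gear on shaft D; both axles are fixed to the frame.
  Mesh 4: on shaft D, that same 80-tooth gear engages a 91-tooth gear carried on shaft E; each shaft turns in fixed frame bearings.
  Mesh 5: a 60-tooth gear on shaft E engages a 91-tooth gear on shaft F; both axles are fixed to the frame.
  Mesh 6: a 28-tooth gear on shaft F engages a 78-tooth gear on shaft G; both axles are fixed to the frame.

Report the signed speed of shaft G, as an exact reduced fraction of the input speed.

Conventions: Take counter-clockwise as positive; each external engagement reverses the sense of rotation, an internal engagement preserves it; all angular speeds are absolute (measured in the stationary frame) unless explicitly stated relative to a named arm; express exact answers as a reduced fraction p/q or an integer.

6-mesh fixed-axis compound train (all bearings frame-fixed)
mesh 1 [28T→33T]: |ω|/ω_in = 1×28/33 = 28/33, sense flips to −
mesh 2 [92T→77T]: |ω|/ω_in = (28/33)×92/77 = 368/363, sense flips to +
mesh 3 [27T→80T]: |ω|/ω_in = (368/363)×27/80 = 207/605, sense flips to −
mesh 4 [80T→91T]: |ω|/ω_in = (207/605)×80/91 = 3312/11011, sense flips to +
mesh 5 [60T→91T]: |ω|/ω_in = (3312/11011)×60/91 = 198720/1002001, sense flips to −
mesh 6 [28T→78T]: |ω|/ω_in = (198720/1002001)×28/78 = 132480/1860859, sense flips to +
signed output speed (× input speed) = 132480/1860859

132480/1860859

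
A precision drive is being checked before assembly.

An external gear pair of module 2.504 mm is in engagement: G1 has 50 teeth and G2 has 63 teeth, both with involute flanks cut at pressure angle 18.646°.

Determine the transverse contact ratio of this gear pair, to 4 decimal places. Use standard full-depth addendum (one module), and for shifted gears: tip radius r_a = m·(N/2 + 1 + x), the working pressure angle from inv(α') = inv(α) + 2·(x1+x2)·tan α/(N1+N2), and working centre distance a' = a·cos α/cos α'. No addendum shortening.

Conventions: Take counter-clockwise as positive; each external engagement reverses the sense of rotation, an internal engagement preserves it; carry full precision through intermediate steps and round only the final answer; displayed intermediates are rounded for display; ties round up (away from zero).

recognized (one external pair, fixed centres): single-mesh tooth geometry, m = 2.504, N1 = 50, N2 = 63
base radii: r_b1 = 59.314253, r_b2 = 74.735959
tip radii: r_a1 = 65.104000, r_a2 = 81.380000
no profile shift: α' = α, a' = a
action lengths: √(r_a1²−r_b1²) = 26.839341, √(r_a2²−r_b2²) = 32.206224
base pitch p_b = π·m·cos α = 7.453649
CR = (26.839341 + 32.206224 − 141.476000·sin 18.64600°)/7.453649 = 1.853165
contact ratio ≈ 1.8532

1.8532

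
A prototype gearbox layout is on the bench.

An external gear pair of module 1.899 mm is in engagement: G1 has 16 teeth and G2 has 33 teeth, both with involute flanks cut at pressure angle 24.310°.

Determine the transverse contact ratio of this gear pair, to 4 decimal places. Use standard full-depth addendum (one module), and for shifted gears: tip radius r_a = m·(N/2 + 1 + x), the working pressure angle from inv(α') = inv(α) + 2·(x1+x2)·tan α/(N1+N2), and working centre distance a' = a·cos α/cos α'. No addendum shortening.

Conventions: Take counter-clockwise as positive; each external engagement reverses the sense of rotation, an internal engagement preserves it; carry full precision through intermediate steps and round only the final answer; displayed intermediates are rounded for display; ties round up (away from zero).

1.4471

single-mesh involute tooth geometry (16T engaging 33T at module 1.899)
base radii: r_b1 = 13.844947, r_b2 = 28.555204
tip radii: r_a1 = 17.091000, r_a2 = 33.232500
no profile shift: α' = α, a' = a
action lengths: √(r_a1²−r_b1²) = 10.020964, √(r_a2²−r_b2²) = 16.999982
base pitch p_b = π·m·cos α = 5.436898
CR = (10.020964 + 16.999982 − 46.525500·sin 24.31000°)/5.436898 = 1.447081
contact ratio ≈ 1.4471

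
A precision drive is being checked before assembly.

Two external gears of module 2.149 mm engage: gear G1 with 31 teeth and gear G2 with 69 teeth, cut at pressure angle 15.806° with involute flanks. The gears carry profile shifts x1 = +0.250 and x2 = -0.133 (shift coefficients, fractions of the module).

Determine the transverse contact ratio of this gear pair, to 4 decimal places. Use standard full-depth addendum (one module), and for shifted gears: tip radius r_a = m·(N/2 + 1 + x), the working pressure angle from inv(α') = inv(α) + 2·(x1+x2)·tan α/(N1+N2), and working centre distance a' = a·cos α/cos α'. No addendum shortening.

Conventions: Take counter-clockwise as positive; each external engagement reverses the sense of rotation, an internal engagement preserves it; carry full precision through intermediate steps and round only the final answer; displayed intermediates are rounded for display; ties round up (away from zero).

1.9154

recognized (one external pair, fixed centres): single-mesh tooth geometry, m = 2.149, N1 = 31, N2 = 69
base radii: r_b1 = 32.050050, r_b2 = 71.337209
tip radii: r_a1 = 35.995750, r_a2 = 76.003683
inv(α') = inv(15.806°) + 2·(+0.250-0.133)·tan α/(31+69) = 0.00788026  ⇒  α' = 16.26539°
a' = a·cos α / cos α' = 107.4500·cos 15.806°/cos 16.26539° = 107.697906
action lengths: √(r_a1²−r_b1²) = 16.385612, √(r_a2²−r_b2²) = 26.221412
base pitch p_b = π·m·cos α = 6.496013
CR = (16.385612 + 26.221412 − 107.697906·sin 16.26539°)/6.496013 = 1.915367
contact ratio ≈ 1.9154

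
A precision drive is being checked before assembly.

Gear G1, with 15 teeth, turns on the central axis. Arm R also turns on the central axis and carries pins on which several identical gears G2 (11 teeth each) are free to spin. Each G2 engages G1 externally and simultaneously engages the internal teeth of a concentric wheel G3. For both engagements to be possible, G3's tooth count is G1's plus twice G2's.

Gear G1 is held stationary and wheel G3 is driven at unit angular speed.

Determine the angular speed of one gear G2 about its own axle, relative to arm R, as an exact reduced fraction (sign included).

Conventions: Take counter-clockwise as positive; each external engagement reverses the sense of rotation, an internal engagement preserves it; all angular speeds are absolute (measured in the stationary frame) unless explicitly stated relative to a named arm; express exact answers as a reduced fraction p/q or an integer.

555/572

recognized (axles ride arm R): planetary set, 15/11/37 teeth
ring teeth: 15 + 2·11 = 37
15(ω_sun−ω_arm) = −37(ω_ring−ω_arm),  ω_sun = 0, ω_ring = 1
15(0−ω_arm) = −37(1−ω_arm)  ⇒  52·ω_arm = 37  ⇒  ω_arm = 37/52
sun–planet mesh: 15·(0−37/52) = −11·(ω_p−ω_arm)  ⇒  ω_p−ω_arm = 555/572
exact speed ratio = 555/572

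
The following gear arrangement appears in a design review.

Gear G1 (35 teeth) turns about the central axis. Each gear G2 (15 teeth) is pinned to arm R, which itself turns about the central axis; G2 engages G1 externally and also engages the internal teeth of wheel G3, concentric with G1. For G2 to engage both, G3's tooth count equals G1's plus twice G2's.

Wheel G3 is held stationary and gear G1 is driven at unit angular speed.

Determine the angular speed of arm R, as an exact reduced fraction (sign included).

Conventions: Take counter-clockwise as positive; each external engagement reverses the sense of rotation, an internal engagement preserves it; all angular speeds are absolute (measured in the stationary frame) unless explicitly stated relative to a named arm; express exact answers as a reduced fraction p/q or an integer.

class = planetary set [G3 = 35+2·15 = 65; Willis about the carrier]
ring teeth: 35 + 2·15 = 65
35(ω_sun−ω_arm) = −65(ω_ring−ω_arm),  ω_ring = 0, ω_sun = 1
35(1−ω_arm) = −65(0−ω_arm)  ⇒  100·ω_arm = 35  ⇒  ω_arm = 7/20
exact speed ratio = 7/20

7/20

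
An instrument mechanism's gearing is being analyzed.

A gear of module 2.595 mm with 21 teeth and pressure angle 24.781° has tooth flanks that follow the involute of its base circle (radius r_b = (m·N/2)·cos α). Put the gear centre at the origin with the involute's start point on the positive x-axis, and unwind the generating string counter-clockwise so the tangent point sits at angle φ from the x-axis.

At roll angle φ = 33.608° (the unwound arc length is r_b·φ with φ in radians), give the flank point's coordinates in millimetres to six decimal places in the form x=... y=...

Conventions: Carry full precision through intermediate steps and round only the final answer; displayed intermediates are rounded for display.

recognized (one wheel, involute flank): single-mesh tooth geometry, m = 2.595, N = 21
pitch radius r_p = m·N/2 = 2.595·21/2 = 27.247500
base radius r_b = r_p·cos α = 27.247500·cos 24.781° = 24.738455
roll angle φ = 33.608° = 0.58657026 rad
x = r_b·(cos φ + φ·sin φ) = 28.635138
y = r_b·(sin φ − φ·cos φ) = 1.607662

x=28.635138 y=1.607662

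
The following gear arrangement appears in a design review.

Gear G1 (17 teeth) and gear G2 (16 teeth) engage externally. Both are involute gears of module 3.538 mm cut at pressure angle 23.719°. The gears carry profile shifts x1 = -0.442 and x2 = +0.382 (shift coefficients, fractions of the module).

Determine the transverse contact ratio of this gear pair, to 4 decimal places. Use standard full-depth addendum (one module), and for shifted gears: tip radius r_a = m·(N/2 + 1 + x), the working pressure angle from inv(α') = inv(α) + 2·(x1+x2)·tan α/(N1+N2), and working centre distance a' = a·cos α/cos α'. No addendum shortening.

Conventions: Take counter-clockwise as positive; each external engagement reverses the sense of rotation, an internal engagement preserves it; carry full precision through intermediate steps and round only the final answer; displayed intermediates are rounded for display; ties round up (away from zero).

topology: single-mesh involute geometry — m = 3.538, 17T/16T pair
base radii: r_b1 = 27.532711, r_b2 = 25.913140
tip radii: r_a1 = 32.047204, r_a2 = 33.193516
inv(α') = inv(23.719°) + 2·(-0.442+0.382)·tan α/(17+16) = 0.02379254  ⇒  α' = 23.23375°
a' = a·cos α / cos α' = 58.3770·cos 23.719°/cos 23.23375° = 58.162661
action lengths: √(r_a1²−r_b1²) = 16.400399, √(r_a2²−r_b2²) = 20.744124
base pitch p_b = π·m·cos α = 10.176066
CR = (16.400399 + 20.744124 − 58.162661·sin 23.23375°)/10.176066 = 1.395463
contact ratio ≈ 1.3955

1.3955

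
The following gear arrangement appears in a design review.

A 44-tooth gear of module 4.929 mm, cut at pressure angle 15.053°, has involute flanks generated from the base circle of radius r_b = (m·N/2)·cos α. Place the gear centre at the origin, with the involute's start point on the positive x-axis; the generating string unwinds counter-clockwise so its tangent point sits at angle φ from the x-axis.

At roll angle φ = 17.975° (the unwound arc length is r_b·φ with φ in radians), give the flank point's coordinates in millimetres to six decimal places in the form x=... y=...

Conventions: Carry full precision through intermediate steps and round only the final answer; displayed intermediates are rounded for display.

single-mesh involute tooth geometry (44T wheel at module 4.929)
pitch radius r_p = m·N/2 = 4.929·44/2 = 108.438000
base radius r_b = r_p·cos α = 108.438000·cos 15.053° = 104.717058
roll angle φ = 17.975° = 0.31372293 rad
x = r_b·(cos φ + φ·sin φ) = 109.744187
y = r_b·(sin φ − φ·cos φ) = 1.067221

x=109.744187 y=1.067221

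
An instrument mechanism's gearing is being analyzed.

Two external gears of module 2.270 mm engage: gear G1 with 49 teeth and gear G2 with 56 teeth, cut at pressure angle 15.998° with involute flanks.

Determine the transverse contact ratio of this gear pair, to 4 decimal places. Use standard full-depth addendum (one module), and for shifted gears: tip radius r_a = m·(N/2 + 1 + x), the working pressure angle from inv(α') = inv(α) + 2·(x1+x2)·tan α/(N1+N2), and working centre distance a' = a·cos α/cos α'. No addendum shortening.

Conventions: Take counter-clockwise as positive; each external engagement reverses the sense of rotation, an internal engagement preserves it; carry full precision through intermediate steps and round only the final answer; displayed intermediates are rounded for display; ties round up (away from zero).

2.0212

topology: single-mesh involute geometry — m = 2.270, 49T/56T pair
base radii: r_b1 = 53.461104, r_b2 = 61.098405
tip radii: r_a1 = 57.885000, r_a2 = 65.830000
no profile shift: α' = α, a' = a
action lengths: √(r_a1²−r_b1²) = 22.194223, √(r_a2²−r_b2²) = 24.506608
base pitch p_b = π·m·cos α = 6.855225
CR = (22.194223 + 24.506608 − 119.175000·sin 15.99800°)/6.855225 = 2.021195
contact ratio ≈ 2.0212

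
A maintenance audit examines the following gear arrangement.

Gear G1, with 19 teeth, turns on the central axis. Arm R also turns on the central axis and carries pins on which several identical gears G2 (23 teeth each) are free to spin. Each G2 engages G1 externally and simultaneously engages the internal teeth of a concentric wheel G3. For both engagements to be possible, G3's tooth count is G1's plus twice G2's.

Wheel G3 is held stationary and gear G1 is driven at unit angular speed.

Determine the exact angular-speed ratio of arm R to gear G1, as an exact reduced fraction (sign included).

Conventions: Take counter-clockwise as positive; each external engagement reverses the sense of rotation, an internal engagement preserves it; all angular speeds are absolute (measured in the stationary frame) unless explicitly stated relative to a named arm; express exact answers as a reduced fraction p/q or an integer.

recognized (axles ride arm R): planetary set, 19/23/65 teeth
ring teeth: 19 + 2·23 = 65
19(ω_sun−ω_arm) = −65(ω_ring−ω_arm),  ω_ring = 0, ω_sun = 1
19(1−ω_arm) = −65(0−ω_arm)  ⇒  84·ω_arm = 19  ⇒  ω_arm = 19/84
ω_out/ω_in = 19/84

19/84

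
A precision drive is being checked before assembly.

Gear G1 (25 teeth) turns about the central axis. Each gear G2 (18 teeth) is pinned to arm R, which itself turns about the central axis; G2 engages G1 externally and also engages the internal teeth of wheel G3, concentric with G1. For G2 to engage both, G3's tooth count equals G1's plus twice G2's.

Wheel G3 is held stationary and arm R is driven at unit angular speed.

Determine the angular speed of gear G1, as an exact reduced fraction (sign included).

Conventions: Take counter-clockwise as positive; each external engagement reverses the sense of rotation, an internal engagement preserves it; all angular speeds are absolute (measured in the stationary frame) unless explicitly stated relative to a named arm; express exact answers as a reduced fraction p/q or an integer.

86/25

planetary set (25T centre, 18T on arm, 61T internal) — Willis relation
ring teeth: 25 + 2·18 = 61
25(ω_sun−ω_arm) = −61(ω_ring−ω_arm),  ω_ring = 0, ω_arm = 1
ω_sun = 1 − (61/25)(0−1) = 86/25
exact speed ratio = 86/25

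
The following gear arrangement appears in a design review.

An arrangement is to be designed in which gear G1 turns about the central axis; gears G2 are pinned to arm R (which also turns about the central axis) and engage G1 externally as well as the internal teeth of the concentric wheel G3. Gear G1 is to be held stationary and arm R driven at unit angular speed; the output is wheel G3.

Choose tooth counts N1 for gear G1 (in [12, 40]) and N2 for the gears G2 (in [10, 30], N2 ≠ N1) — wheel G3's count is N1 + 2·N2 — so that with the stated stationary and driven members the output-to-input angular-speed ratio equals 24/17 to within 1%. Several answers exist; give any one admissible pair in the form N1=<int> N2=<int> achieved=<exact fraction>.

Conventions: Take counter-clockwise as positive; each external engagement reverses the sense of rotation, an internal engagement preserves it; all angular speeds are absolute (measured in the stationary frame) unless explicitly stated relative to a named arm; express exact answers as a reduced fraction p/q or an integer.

N1=14 N2=10 achieved=24/17

design class (target 24/17): planetary set
Willis with ω_sun = 0: ω_ring/ω_arm = (N1+N3)/N3; set equal to 24/17  ⇒  N3/N1 = 1/(24/17 − 1) = 17/7
N3 = N1 + 2·N2  ⇒  N2/N1 = (N3/N1 − 1)/2 = (17/7 − 1)/2 = 5/7
smallest multiple with N1 ≥ 12 and N2 ≥ 10: k = 2  ⇒  N1 = 2·7 = 14, N2 = 2·5 = 10 (N1 ≤ 40, N2 ≤ 30, N2 ≠ N1 ✓), N3 = 14 + 2·10 = 34
check: (N1+N3)/N3 with N1 = 14, N3 = 34 gives 24/17; |achieved − target| = 0 ≤ 6/425 ✓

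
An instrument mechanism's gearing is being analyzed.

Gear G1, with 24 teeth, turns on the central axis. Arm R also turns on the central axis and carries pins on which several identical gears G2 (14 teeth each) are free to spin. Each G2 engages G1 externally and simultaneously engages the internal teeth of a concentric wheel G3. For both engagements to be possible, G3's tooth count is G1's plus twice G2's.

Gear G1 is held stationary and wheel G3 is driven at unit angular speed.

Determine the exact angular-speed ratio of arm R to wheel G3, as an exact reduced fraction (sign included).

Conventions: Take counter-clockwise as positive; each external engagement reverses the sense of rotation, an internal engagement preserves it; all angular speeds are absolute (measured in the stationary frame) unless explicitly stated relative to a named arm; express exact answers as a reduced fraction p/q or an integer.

13/19

recognized (axles ride arm R): planetary set, 24/14/52 teeth
ring teeth: 24 + 2·14 = 52
24(ω_sun−ω_arm) = −52(ω_ring−ω_arm),  ω_sun = 0, ω_ring = 1
24(0−ω_arm) = −52(1−ω_arm)  ⇒  76·ω_arm = 52  ⇒  ω_arm = 13/19
ω_out/ω_in = 13/19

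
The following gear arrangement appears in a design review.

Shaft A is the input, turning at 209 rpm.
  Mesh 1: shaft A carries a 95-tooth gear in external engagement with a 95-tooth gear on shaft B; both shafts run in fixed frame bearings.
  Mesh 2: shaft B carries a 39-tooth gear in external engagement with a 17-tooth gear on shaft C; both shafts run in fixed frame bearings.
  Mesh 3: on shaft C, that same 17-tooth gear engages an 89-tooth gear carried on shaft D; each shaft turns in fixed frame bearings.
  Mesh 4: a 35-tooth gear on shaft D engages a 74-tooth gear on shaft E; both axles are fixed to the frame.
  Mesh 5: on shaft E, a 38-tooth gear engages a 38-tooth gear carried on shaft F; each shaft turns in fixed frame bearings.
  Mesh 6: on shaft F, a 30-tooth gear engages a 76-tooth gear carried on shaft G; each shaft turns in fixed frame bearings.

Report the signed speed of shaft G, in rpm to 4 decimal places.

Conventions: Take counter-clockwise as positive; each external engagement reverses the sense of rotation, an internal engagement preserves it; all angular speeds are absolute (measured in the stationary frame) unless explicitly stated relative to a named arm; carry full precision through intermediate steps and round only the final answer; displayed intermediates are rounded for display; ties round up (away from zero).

+17.0988 rpm

recognized (7 fixed axles, 6 meshes): fixed-axis compound train
mesh 1 [95T→95T]: ω = 209.0000×95/95 = 209.0000 rpm, sense flips to −
mesh 2 [39T→17T]: ω = 209.0000×39/17 = 479.4706 rpm, sense flips to +
mesh 3 [17T→89T]: ω = 479.4706×17/89 = 91.5843 rpm, sense flips to −
mesh 4 [35T→74T]: ω = 91.5843×35/74 = 43.3169 rpm, sense flips to +
mesh 5 [38T→38T]: ω = 43.3169×38/38 = 43.3169 rpm, sense flips to −
mesh 6 [30T→76T]: ω = 43.3169×30/76 = 17.0988 rpm, sense flips to +
signed output speed = +17.0988 rpm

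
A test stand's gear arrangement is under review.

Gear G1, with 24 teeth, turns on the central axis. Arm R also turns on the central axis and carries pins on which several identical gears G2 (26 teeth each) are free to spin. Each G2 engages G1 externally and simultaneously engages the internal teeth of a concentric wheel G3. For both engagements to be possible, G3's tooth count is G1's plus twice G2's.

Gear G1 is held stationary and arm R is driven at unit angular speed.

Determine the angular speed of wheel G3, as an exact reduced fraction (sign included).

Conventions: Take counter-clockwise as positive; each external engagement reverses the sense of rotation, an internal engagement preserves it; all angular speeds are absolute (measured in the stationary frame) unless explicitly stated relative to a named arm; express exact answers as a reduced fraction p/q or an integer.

planetary set (24T centre, 26T on arm, 76T internal) — Willis relation
ring teeth: 24 + 2·26 = 76
24(ω_sun−ω_arm) = −76(ω_ring−ω_arm),  ω_sun = 0, ω_arm = 1
ω_ring = 1 − (24/76)(0−1) = 25/19
exact speed ratio = 25/19

25/19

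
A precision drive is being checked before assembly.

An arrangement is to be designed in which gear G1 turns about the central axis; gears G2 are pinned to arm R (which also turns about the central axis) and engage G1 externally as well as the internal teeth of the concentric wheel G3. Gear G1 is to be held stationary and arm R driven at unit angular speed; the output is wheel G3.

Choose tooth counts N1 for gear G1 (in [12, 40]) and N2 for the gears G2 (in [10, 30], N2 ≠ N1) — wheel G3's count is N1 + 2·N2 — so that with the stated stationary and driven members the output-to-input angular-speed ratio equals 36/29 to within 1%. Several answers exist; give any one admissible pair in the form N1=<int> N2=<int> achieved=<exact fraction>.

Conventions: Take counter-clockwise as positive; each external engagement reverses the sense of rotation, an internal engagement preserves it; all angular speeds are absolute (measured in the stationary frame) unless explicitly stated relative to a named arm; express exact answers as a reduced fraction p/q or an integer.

topology: planetary set — design target 36/29, arm = carrier (Willis)
Willis with ω_sun = 0: ω_ring/ω_arm = (N1+N3)/N3; set equal to 36/29  ⇒  N3/N1 = 1/(36/29 − 1) = 29/7
N3 = N1 + 2·N2  ⇒  N2/N1 = (N3/N1 − 1)/2 = (29/7 − 1)/2 = 11/7
smallest multiple with N1 ≥ 12 and N2 ≥ 10: k = 2  ⇒  N1 = 2·7 = 14, N2 = 2·11 = 22 (N1 ≤ 40, N2 ≤ 30, N2 ≠ N1 ✓), N3 = 14 + 2·22 = 58
check: (N1+N3)/N3 with N1 = 14, N3 = 58 gives 36/29; |achieved − target| = 0 ≤ 9/725 ✓

N1=14 N2=22 achieved=36/29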